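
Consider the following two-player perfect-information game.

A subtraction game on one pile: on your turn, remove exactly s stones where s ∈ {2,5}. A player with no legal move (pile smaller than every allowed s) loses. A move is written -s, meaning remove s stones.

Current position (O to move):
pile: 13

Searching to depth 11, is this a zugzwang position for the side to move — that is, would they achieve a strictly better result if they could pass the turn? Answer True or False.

ply 1, O at 13 | -2=+1→11*; -5=+1→8
ply 2, X at 11 | -2=-1→9*; -5=-1→6
ply 3, O at 9 | -2=+1→7*; -5=+1→4
ply 4, X at 7 | -2=-1→5*; -5=-1→2
ply 5, O at 5 | -2=-1→3; -5=+1→0*
ply 6: 0 is terminal -1 (X); from 13 depth 11
if O skipped the turn, X would face:
~ ply 1, X at 13 | -2=+1→11*; -5=+1→8
~ ply 2, O at 11 | -2=-1→9*; -5=-1→6
~ ply 3, X at 9 | -2=+1→7*; -5=+1→4
~ ply 4, O at 7 | -2=-1→5*; -5=-1→2
~ ply 5, X at 5 | -2=-1→3; -5=+1→0*
~ ply 6: 0 is terminal -1 (O); from 13 depth 11
compare (O): move=+1 vs pass=-1

zugzwang(13, O) = False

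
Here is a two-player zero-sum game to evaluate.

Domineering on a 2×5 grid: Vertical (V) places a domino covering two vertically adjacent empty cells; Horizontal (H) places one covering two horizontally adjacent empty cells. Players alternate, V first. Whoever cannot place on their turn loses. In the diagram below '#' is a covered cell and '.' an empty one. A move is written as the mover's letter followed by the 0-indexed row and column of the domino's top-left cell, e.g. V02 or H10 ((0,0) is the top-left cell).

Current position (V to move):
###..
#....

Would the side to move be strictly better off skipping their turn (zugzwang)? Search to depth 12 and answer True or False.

[###../#....] V move#1: V03:+1/####./#..#.*, V04:-1/###.#/#...#
[####./#..#.] H move#2: H11:-1/####./####.*
[####./####.] V move#3: V04:+1/#####/#####*
[#####/#####] end (terminal -1, H#4); searched ###../#.... to 12
pass branch (H moves first from the same position):
  | [###../#....] H move#1: H03:+1/#####/#....*, H11:-1/###../###.., H12:-1/###../#.##., H13:+1/###../#..##
  | [#####/#....] end (terminal -1, V#2); searched ###../#.... to 12
V moving scores +1; V passing scores -1

zugzwang(###../#...., V) = False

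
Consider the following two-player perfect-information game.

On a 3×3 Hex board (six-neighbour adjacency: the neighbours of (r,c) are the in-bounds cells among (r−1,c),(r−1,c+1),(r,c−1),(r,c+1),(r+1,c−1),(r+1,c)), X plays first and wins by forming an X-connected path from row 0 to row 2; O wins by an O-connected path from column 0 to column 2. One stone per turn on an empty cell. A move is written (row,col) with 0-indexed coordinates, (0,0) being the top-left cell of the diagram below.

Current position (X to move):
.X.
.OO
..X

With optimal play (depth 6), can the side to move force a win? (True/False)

X winning at [.X./.OO/..X]: False

[.X./.OO/..X] X move#1: (0,0):-1/XX./.OO/..X*, (0,2):-1/.XX/.OO/..X, (1,0):-1/.X./XOO/..X, (2,0):-1/.X./.OO/X.X, (2,1):-1/.X./.OO/.XX
[XX./.OO/..X] O move#2: (0,2):+1/XXO/.OO/..X*, (1,0):+1/XX./OOO/..X, (2,0):+1/XX./.OO/O.X, (2,1):+1/XX./.OO/.OX
[XXO/.OO/..X] X move#3: (1,0):-1/XXO/XOO/..X*, (2,0):-1/XXO/.OO/X.X, (2,1):-1/XXO/.OO/.XX
[XXO/XOO/..X] O move#4: (2,0):+1/XXO/XOO/O.X*, (2,1):-1/XXO/XOO/.OX
[XXO/XOO/O.X] end (terminal -1, X#5); searched .X./.OO/..X to 6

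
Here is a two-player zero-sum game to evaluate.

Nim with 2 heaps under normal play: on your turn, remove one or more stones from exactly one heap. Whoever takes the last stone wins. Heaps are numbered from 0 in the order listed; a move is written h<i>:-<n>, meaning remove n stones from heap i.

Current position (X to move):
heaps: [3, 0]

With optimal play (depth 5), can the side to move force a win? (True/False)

p1 X@[(3,0)]: h0:-1[(2,0)]-1 h0:-2[(1,0)]-1 h0:-3[(0,0)]+1*
p2 O@[(0,0)] terminal -1; root [(3,0)] d5

X winning at [(3,0)]: True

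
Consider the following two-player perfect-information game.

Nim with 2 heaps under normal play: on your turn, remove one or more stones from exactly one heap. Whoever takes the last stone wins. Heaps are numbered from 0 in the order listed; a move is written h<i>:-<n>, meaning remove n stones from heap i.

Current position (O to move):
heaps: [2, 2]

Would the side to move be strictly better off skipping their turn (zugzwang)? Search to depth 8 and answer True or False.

zugzwang((2,2), O) = True

p1 O@[(2,2)]: h0:-1[(1,2)]-1* h0:-2[(0,2)]-1 h1:-1[(2,1)]-1 h1:-2[(2,0)]-1
p2 X@[(1,2)]: h0:-1[(0,2)]-1 h1:-1[(1,1)]+1* h1:-2[(1,0)]-1
p3 O@[(1,1)]: h0:-1[(0,1)]-1* h1:-1[(1,0)]-1
p4 X@[(0,1)]: h1:-1[(0,0)]+1*
p5 O@[(0,0)] terminal -1; root [(2,2)] d8
if O skipped the turn, X would face:
~ p1 X@[(2,2)]: h0:-1[(1,2)]-1* h0:-2[(0,2)]-1 h1:-1[(2,1)]-1 h1:-2[(2,0)]-1
~ p2 O@[(1,2)]: h0:-1[(0,2)]-1 h1:-1[(1,1)]+1* h1:-2[(1,0)]-1
~ p3 X@[(1,1)]: h0:-1[(0,1)]-1* h1:-1[(1,0)]-1
~ p4 O@[(0,1)]: h1:-1[(0,0)]+1*
~ p5 X@[(0,0)] terminal -1; root [(2,2)] d8
compare (O): move=-1 vs pass=+1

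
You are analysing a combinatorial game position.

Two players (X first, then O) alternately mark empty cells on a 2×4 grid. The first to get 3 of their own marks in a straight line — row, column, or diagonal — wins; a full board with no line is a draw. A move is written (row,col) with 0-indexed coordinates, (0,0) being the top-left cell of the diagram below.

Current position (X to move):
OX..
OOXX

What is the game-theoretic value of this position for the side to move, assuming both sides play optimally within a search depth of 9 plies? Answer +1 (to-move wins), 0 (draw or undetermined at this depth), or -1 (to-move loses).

[OX../OOXX] X move#1: (0,2):+0/OXX./OOXX*, (0,3):+0/OX.X/OOXX
[OXX./OOXX] O move#2: (0,3):+0/OXXO/OOXX*
[OXXO/OOXX] end (terminal +0, X#3); searched OX../OOXX to 9

value(OX../OOXX, X) = 0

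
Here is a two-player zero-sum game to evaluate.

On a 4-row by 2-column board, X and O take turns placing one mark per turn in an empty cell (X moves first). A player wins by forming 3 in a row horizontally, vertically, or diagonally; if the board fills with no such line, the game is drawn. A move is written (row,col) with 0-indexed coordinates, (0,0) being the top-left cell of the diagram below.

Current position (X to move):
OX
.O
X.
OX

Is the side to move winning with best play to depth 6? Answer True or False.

[OX/.O/X./OX] X move#1: (1,0):+0/OX/XO/X./OX*, (2,1):+0/OX/.O/XX/OX
[OX/XO/X./OX] O move#2: (2,1):+0/OX/XO/XO/OX*
[OX/XO/XO/OX] end (terminal +0, X#3); searched OX/.O/X./OX to 6

X winning at [OX/.O/X./OX]: False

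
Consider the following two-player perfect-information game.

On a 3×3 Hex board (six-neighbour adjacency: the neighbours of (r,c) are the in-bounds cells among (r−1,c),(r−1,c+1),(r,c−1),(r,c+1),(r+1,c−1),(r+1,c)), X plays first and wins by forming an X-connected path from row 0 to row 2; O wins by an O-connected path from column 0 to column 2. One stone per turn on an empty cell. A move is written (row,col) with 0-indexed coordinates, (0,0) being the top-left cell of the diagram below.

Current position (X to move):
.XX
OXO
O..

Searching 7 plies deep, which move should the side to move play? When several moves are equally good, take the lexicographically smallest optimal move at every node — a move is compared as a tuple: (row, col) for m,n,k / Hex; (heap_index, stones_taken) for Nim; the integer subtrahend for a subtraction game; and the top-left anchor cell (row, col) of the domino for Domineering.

p1 X@[.XX/OXO/O..]: (0,0)[XXX/OXO/O..]-1 (2,1)[.XX/OXO/OX.]+1* (2,2)[.XX/OXO/O.X]-1
p2 O@[.XX/OXO/OX.] terminal -1; root [.XX/OXO/O..] d7

X's best at [.XX/OXO/O..]: (2,1)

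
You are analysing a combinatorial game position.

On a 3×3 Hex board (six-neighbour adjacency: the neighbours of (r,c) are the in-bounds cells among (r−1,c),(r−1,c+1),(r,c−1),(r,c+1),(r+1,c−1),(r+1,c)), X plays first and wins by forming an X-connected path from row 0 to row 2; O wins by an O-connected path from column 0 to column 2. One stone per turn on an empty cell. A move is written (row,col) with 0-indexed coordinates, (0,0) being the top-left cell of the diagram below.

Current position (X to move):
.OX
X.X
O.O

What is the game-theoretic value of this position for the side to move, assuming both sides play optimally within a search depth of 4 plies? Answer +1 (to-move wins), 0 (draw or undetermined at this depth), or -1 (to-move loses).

[.OX/X.X/O.O] X move#1: (0,0):-1/XOX/X.X/O.O, (1,1):-1/.OX/XXX/O.O, (2,1):+1/.OX/X.X/OXO*
[.OX/X.X/OXO] end (terminal -1, O#2); searched .OX/X.X/O.O to 4

value(.OX/X.X/O.O, X) = +1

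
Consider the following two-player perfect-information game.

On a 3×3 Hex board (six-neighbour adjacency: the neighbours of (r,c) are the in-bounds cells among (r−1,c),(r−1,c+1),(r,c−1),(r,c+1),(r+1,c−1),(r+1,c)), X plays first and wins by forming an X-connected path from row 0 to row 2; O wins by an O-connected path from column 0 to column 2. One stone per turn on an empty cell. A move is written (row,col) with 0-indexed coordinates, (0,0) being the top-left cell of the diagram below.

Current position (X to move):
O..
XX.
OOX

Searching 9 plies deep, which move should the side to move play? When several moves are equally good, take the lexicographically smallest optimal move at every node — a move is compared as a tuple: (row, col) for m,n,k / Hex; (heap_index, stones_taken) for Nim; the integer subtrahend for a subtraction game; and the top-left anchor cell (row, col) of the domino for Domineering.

X's best at [O../XX./OOX]: (1,2)

p1 X@[O../XX./OOX]: (0,1)[OX./XX./OOX]-1 (0,2)[O.X/XX./OOX]-1 (1,2)[O../XXX/OOX]+1*
p2 O@[O../XXX/OOX]: (0,1)[OO./XXX/OOX]-1* (0,2)[O.O/XXX/OOX]-1
p3 X@[OO./XXX/OOX]: (0,2)[OOX/XXX/OOX]+1*
p4 O@[OOX/XXX/OOX] terminal -1; root [O../XX./OOX] d9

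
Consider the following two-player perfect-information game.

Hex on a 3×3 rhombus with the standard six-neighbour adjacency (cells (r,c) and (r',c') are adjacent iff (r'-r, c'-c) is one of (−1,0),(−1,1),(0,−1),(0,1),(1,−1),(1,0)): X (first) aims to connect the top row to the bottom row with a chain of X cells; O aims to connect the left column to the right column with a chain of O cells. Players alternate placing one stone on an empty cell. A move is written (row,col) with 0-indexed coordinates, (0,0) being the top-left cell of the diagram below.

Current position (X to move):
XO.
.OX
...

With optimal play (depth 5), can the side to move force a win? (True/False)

X winning at [XO./.OX/...]: True

p1 X@[XO./.OX/...]: (0,2)[XOX/.OX/...]+1* (1,0)[XO./XOX/...]+1 (2,0)[XO./.OX/X..]+1 (2,1)[XO./.OX/.X.]-1 (2,2)[XO./.OX/..X]-1
p2 O@[XOX/.OX/...]: (1,0)[XOX/OOX/...]-1* (2,0)[XOX/.OX/O..]-1 (2,1)[XOX/.OX/.O.]-1 (2,2)[XOX/.OX/..O]-1
p3 X@[XOX/OOX/...]: (2,0)[XOX/OOX/X..]+1* (2,1)[XOX/OOX/.X.]+1 (2,2)[XOX/OOX/..X]+1
p4 O@[XOX/OOX/X..]: (2,1)[XOX/OOX/XO.]-1* (2,2)[XOX/OOX/X.O]-1
p5 X@[XOX/OOX/XO.]: (2,2)[XOX/OOX/XOX]+1*
p6 O@[XOX/OOX/XOX] terminal -1; root [XO./.OX/...] d5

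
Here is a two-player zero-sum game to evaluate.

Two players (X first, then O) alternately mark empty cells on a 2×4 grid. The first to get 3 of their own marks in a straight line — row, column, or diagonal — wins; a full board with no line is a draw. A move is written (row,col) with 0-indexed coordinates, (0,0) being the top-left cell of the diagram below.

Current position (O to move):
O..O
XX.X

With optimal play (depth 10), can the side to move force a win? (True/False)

ply 1, O at O..O/XX.X | (0,1)=-1→OO.O/XX.X; (0,2)=-1→O.OO/XX.X; (1,2)=+0→O..O/XXOX*
ply 2, X at O..O/XXOX | (0,1)=+0→OX.O/XXOX*; (0,2)=+0→O.XO/XXOX
ply 3, O at OX.O/XXOX | (0,2)=+0→OXOO/XXOX*
ply 4: OXOO/XXOX is terminal +0 (X); from O..O/XX.X depth 10

O winning at [O..O/XX.X]: False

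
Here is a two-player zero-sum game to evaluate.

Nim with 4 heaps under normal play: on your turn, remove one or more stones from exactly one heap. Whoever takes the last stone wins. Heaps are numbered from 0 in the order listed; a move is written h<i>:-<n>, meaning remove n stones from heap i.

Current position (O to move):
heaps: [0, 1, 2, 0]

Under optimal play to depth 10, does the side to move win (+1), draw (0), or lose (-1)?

[(0,1,2,0)] O move#1: h1:-1:-1/(0,0,2,0), h2:-1:+1/(0,1,1,0)*, h2:-2:-1/(0,1,0,0)
[(0,1,1,0)] X move#2: h1:-1:-1/(0,0,1,0)*, h2:-1:-1/(0,1,0,0)
[(0,0,1,0)] O move#3: h2:-1:+1/(0,0,0,0)*
[(0,0,0,0)] end (terminal -1, X#4); searched (0,1,2,0) to 10

value((0,1,2,0), O) = +1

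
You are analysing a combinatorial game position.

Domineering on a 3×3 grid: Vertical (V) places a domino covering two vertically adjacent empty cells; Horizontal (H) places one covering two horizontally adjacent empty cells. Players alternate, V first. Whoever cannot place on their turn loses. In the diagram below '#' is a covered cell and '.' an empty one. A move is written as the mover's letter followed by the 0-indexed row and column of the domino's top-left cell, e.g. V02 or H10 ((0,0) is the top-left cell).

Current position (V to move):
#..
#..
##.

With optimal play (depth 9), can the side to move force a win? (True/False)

p1 V@[#../#../##.]: V01[##./##./##.]+1* V02[#.#/#.#/##.]+1 V12[#../#.#/###]-1
p2 H@[##./##./##.] terminal -1; root [#../#../##.] d9

V winning at [#../#../##.]: True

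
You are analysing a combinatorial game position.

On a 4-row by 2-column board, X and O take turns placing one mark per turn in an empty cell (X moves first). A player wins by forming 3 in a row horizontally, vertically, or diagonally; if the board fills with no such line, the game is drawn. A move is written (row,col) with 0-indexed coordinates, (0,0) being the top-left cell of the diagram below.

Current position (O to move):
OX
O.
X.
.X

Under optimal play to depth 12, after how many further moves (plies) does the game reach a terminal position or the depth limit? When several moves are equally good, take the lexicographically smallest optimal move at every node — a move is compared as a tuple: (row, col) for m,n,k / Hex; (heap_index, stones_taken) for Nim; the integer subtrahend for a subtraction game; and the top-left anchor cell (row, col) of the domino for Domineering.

ply 1, O at OX/O./X./.X | (1,1)=+0→OX/OO/X./.X*; (2,1)=+0→OX/O./XO/.X; (3,0)=+0→OX/O./X./OX
ply 2, X at OX/OO/X./.X | (2,1)=+0→OX/OO/XX/.X*; (3,0)=+0→OX/OO/X./XX
ply 3, O at OX/OO/XX/.X | (3,0)=+0→OX/OO/XX/OX*
ply 4: OX/OO/XX/OX is terminal +0 (X); from OX/O./X./.X depth 12

PV length from [OX/O./X./.X]: 3 plies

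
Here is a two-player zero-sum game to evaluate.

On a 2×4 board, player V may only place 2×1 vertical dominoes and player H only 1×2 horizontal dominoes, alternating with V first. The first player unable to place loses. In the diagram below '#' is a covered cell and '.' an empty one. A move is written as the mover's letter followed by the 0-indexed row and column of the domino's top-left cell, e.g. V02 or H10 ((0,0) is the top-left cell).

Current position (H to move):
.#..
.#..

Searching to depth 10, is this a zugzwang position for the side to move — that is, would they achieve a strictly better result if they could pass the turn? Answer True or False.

p1 H@[.#../.#..]: H02[.###/.#..]+1* H12[.#../.###]+1
p2 V@[.###/.#..]: V00[####/##..]-1*
p3 H@[####/##..]: H12[####/####]+1*
p4 V@[####/####] terminal -1; root [.#../.#..] d10
pass branch (V moves first from the same position):
  | p1 V@[.#../.#..]: V00[##../##..]-1 V02[.##./.##.]+1* V03[.#.#/.#.#]+1
  | p2 H@[.##./.##.] terminal -1; root [.#../.#..] d10
H moving scores +1; H passing scores -1

zugzwang(.#../.#.., H) = False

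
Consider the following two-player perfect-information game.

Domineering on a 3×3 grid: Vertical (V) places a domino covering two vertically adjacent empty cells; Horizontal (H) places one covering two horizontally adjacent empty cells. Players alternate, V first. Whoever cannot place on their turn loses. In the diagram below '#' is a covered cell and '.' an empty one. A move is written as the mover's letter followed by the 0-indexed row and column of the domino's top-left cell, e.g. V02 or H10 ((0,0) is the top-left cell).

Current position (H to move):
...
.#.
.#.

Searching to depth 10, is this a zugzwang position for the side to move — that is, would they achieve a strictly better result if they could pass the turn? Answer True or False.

zugzwang(.../.#./.#., H) = False

p1 H@[.../.#./.#.]: H00[##./.#./.#.]-1* H01[.##/.#./.#.]-1
p2 V@[##./.#./.#.]: V02[###/.##/.#.]+1* V10[##./##./##.]+1 V12[##./.##/.##]+1
p3 H@[###/.##/.#.] terminal -1; root [.../.#./.#.] d10
if H skipped the turn, V would face:
~ p1 V@[.../.#./.#.]: V00[#../##./.#.]+1* V02[..#/.##/.#.]+1 V10[.../##./##.]+1 V12[.../.##/.##]+1
~ p2 H@[#../##./.#.]: H01[###/##./.#.]-1*
~ p3 V@[###/##./.#.]: V12[###/###/.##]+1*
~ p4 H@[###/###/.##] terminal -1; root [.../.#./.#.] d10
compare (H): move=-1 vs pass=-1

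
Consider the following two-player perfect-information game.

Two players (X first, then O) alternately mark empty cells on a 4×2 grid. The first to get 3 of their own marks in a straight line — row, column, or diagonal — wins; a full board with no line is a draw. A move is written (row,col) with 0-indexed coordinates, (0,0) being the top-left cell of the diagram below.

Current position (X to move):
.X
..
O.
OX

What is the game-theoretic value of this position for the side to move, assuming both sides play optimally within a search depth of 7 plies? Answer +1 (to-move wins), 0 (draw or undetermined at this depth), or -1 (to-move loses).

p1 X@[.X/../O./OX]: (0,0)[XX/../O./OX]-1 (1,0)[.X/X./O./OX]+0* (1,1)[.X/.X/O./OX]-1 (2,1)[.X/../OX/OX]-1
p2 O@[.X/X./O./OX]: (0,0)[OX/X./O./OX]+0* (1,1)[.X/XO/O./OX]+0 (2,1)[.X/X./OO/OX]+0
p3 X@[OX/X./O./OX]: (1,1)[OX/XX/O./OX]+0* (2,1)[OX/X./OX/OX]+0
p4 O@[OX/XX/O./OX]: (2,1)[OX/XX/OO/OX]+0*
p5 X@[OX/XX/OO/OX] terminal +0; root [.X/../O./OX] d7

value(.X/../O./OX, X) = 0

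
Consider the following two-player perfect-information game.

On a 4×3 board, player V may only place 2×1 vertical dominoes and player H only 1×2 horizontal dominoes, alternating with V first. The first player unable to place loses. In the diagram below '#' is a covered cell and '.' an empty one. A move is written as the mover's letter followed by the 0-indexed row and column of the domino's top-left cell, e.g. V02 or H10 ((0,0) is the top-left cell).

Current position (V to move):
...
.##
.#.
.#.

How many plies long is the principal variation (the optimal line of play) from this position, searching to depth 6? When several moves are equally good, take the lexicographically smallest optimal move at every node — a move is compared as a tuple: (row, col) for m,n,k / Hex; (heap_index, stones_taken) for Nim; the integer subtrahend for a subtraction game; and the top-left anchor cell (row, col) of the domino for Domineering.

p1 V@[.../.##/.#./.#.]: V00[#../###/.#./.#.]+1* V10[.../###/##./.#.]+1 V20[.../.##/##./##.]+1 V22[.../.##/.##/.##]+1
p2 H@[#../###/.#./.#.]: H01[###/###/.#./.#.]-1*
p3 V@[###/###/.#./.#.]: V20[###/###/##./##.]+1* V22[###/###/.##/.##]+1
p4 H@[###/###/##./##.] terminal -1; root [.../.##/.#./.#.] d6

PV length from [.../.##/.#./.#.]: 3 plies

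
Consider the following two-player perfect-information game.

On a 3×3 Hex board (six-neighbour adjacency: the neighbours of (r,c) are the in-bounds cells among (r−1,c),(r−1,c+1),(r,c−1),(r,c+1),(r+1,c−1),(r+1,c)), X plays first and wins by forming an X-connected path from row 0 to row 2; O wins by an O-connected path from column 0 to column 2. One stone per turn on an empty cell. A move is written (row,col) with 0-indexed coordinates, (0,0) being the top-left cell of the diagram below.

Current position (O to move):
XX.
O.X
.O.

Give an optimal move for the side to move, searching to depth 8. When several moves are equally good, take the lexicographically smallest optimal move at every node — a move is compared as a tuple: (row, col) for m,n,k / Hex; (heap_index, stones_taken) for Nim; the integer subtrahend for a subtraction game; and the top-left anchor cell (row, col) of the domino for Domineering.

p1 O@[XX./O.X/.O.]: (0,2)[XXO/O.X/.O.]-1 (1,1)[XX./OOX/.O.]+1* (2,0)[XX./O.X/OO.]-1 (2,2)[XX./O.X/.OO]+1
p2 X@[XX./OOX/.O.]: (0,2)[XXX/OOX/.O.]-1* (2,0)[XX./OOX/XO.]-1 (2,2)[XX./OOX/.OX]-1
p3 O@[XXX/OOX/.O.]: (2,0)[XXX/OOX/OO.]-1 (2,2)[XXX/OOX/.OO]+1*
p4 X@[XXX/OOX/.OO] terminal -1; root [XX./O.X/.O.] d8

O's best at [XX./O.X/.O.]: (1,1)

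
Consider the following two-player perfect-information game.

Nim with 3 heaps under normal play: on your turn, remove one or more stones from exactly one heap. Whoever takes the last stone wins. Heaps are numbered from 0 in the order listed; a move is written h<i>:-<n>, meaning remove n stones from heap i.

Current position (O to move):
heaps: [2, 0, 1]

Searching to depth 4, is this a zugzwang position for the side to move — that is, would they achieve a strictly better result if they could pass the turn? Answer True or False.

[(2,0,1)] O move#1: h0:-1:+1/(1,0,1)*, h0:-2:-1/(0,0,1), h2:-1:-1/(2,0,0)
[(1,0,1)] X move#2: h0:-1:-1/(0,0,1)*, h2:-1:-1/(1,0,0)
[(0,0,1)] O move#3: h2:-1:+1/(0,0,0)*
[(0,0,0)] end (terminal -1, X#4); searched (2,0,1) to 4
pass branch (X moves first from the same position):
  | [(2,0,1)] X move#1: h0:-1:+1/(1,0,1)*, h0:-2:-1/(0,0,1), h2:-1:-1/(2,0,0)
  | [(1,0,1)] O move#2: h0:-1:-1/(0,0,1)*, h2:-1:-1/(1,0,0)
  | [(0,0,1)] X move#3: h2:-1:+1/(0,0,0)*
  | [(0,0,0)] end (terminal -1, O#4); searched (2,0,1) to 4
O moving scores +1; O passing scores -1

zugzwang((2,0,1), O) = False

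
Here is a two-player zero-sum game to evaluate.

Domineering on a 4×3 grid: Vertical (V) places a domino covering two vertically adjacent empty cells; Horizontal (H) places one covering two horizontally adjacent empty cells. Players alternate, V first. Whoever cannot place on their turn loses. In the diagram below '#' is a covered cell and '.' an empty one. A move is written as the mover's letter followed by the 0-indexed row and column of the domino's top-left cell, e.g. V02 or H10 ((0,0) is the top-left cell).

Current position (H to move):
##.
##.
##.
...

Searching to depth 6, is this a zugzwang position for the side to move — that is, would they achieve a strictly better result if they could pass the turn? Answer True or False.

p1 H@[##./##./##./...]: H30[##./##./##./##.]-1* H31[##./##./##./.##]-1
p2 V@[##./##./##./##.]: V02[###/###/##./##.]+1* V12[##./###/###/##.]+1 V22[##./##./###/###]+1
p3 H@[###/###/##./##.] terminal -1; root [##./##./##./...] d6
suppose H passes — search the same position with V to move:
pass> p1 V@[##./##./##./...]: V02[###/###/##./...]-1 V12[##./###/###/...]-1 V22[##./##./###/..#]+1*
pass> p2 H@[##./##./###/..#]: H30[##./##./###/###]-1*
pass> p3 V@[##./##./###/###]: V02[###/###/###/###]+1*
pass> p4 H@[###/###/###/###] terminal -1; root [##./##./##./...] d6
for H: play -1, pass -1

zugzwang(##./##./##./..., H) = False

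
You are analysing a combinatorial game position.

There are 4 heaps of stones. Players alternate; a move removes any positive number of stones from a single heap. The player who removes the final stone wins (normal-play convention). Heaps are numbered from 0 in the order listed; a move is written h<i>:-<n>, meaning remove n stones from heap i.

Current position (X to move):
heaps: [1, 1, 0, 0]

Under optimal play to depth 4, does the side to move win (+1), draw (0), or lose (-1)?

ply 1, X at (1,1,0,0) | h0:-1=-1→(0,1,0,0)*; h1:-1=-1→(1,0,0,0)
ply 2, O at (0,1,0,0) | h1:-1=+1→(0,0,0,0)*
ply 3: (0,0,0,0) is terminal -1 (X); from (1,1,0,0) depth 4

value((1,1,0,0), X) = -1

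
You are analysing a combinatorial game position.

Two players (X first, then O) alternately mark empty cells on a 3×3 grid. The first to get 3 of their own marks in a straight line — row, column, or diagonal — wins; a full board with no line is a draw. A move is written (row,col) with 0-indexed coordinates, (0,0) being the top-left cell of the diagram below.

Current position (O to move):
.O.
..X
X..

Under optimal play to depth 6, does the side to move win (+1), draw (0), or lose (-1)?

[.O./..X/X..] O move#1: (0,0):-1/OO./..X/X.., (0,2):-1/.OO/..X/X.., (1,0):-1/.O./O.X/X.., (1,1):+0/.O./.OX/X..*, (2,1):-1/.O./..X/XO., (2,2):-1/.O./..X/X.O
[.O./.OX/X..] X move#2: (0,0):-1/XO./.OX/X.., (0,2):-1/.OX/.OX/X.., (1,0):-1/.O./XOX/X.., (2,1):+0/.O./.OX/XX.*, (2,2):-1/.O./.OX/X.X
[.O./.OX/XX.] O move#3: (0,0):-1/OO./.OX/XX., (0,2):-1/.OO/.OX/XX., (1,0):-1/.O./OOX/XX., (2,2):+0/.O./.OX/XXO*
[.O./.OX/XXO] X move#4: (0,0):+0/XO./.OX/XXO*, (0,2):-1/.OX/.OX/XXO, (1,0):-1/.O./XOX/XXO
[XO./.OX/XXO] O move#5: (0,2):-1/XOO/.OX/XXO, (1,0):+0/XO./OOX/XXO*
[XO./OOX/XXO] X move#6: (0,2):+0/XOX/OOX/XXO*
[XOX/OOX/XXO] end (terminal +0, O#7); searched .O./..X/X.. to 6

value(.O./..X/X.., O) = 0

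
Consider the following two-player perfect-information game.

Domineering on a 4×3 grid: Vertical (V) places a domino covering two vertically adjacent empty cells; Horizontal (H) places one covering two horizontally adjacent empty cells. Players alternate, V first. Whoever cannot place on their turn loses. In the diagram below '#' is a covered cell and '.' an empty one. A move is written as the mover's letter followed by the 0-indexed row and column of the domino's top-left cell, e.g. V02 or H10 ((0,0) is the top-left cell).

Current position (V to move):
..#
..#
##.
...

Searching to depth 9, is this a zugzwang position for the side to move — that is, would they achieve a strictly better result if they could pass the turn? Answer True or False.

zugzwang(..#/..#/##./..., V) = False

[..#/..#/##./...] V move#1: V00:+1/#.#/#.#/##./...*, V01:+1/.##/.##/##./..., V22:-1/..#/..#/###/..#
[#.#/#.#/##./...] H move#2: H30:-1/#.#/#.#/##./##.*, H31:-1/#.#/#.#/##./.##
[#.#/#.#/##./##.] V move#3: V01:+1/###/###/##./##.*, V22:+1/#.#/#.#/###/###
[###/###/##./##.] end (terminal -1, H#4); searched ..#/..#/##./... to 9
if V skipped the turn, H would face:
~ [..#/..#/##./...] H move#1: H00:+1/###/..#/##./...*, H10:+1/..#/###/##./..., H30:-1/..#/..#/##./##., H31:-1/..#/..#/##./.##
~ [###/..#/##./...] V move#2: V22:-1/###/..#/###/..#*
~ [###/..#/###/..#] H move#3: H10:+1/###/###/###/..#*, H30:+1/###/..#/###/###
~ [###/###/###/..#] end (terminal -1, V#4); searched ..#/..#/##./... to 9
compare (V): move=+1 vs pass=-1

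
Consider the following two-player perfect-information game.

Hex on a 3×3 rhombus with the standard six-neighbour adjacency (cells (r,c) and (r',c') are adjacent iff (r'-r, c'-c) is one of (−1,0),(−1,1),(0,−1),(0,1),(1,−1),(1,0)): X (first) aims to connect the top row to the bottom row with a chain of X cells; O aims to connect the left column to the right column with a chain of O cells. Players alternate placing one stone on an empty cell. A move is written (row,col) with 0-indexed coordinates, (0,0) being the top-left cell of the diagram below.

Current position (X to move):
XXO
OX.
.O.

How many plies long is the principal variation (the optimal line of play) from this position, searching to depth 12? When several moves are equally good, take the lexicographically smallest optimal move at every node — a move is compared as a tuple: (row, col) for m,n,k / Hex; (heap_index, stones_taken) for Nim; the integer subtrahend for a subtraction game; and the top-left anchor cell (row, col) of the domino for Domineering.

PV length from [XXO/OX./.O.]: 3 plies

[XXO/OX./.O.] X move#1: (1,2):+1/XXO/OXX/.O.*, (2,0):+1/XXO/OX./XO., (2,2):+1/XXO/OX./.OX
[XXO/OXX/.O.] O move#2: (2,0):-1/XXO/OXX/OO.*, (2,2):-1/XXO/OXX/.OO
[XXO/OXX/OO.] X move#3: (2,2):+1/XXO/OXX/OOX*
[XXO/OXX/OOX] end (terminal -1, O#4); searched XXO/OX./.O. to 12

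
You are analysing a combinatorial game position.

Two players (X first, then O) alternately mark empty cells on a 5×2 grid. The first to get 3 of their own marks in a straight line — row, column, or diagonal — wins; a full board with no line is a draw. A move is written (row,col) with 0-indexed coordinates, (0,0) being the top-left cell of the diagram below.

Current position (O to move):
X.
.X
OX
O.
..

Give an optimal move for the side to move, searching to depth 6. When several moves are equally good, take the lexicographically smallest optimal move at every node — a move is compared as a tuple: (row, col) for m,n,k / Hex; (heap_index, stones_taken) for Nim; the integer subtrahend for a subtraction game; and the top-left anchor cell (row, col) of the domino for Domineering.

O's best at [X./.X/OX/O./..]: (1,0)

p1 O@[X./.X/OX/O./..]: (0,1)[XO/.X/OX/O./..]-1 (1,0)[X./OX/OX/O./..]+1* (3,1)[X./.X/OX/OO/..]-1 (4,0)[X./.X/OX/O./O.]+1 (4,1)[X./.X/OX/O./.O]-1
p2 X@[X./OX/OX/O./..] terminal -1; root [X./.X/OX/O./..] d6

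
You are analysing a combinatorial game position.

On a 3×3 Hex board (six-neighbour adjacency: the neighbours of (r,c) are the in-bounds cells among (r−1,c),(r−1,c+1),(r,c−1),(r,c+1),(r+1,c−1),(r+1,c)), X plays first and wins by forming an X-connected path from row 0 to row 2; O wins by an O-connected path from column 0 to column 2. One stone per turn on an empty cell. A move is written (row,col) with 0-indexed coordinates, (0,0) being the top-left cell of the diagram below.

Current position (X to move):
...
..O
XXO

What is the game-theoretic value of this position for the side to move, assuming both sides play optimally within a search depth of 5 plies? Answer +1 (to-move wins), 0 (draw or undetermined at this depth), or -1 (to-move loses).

ply 1, X at .../..O/XXO | (0,0)=+1→X../..O/XXO*; (0,1)=+1→.X./..O/XXO; (0,2)=+1→..X/..O/XXO; (1,0)=+1→.../X.O/XXO; (1,1)=+1→.../.XO/XXO
ply 2, O at X../..O/XXO | (0,1)=-1→XO./..O/XXO*; (0,2)=-1→X.O/..O/XXO; (1,0)=-1→X../O.O/XXO; (1,1)=-1→X../.OO/XXO
ply 3, X at XO./..O/XXO | (0,2)=+1→XOX/..O/XXO*; (1,0)=+1→XO./X.O/XXO; (1,1)=+1→XO./.XO/XXO
ply 4, O at XOX/..O/XXO | (1,0)=-1→XOX/O.O/XXO*; (1,1)=-1→XOX/.OO/XXO
ply 5, X at XOX/O.O/XXO | (1,1)=+1→XOX/OXO/XXO*
ply 6: XOX/OXO/XXO is terminal -1 (O); from .../..O/XXO depth 5

value(.../..O/XXO, X) = +1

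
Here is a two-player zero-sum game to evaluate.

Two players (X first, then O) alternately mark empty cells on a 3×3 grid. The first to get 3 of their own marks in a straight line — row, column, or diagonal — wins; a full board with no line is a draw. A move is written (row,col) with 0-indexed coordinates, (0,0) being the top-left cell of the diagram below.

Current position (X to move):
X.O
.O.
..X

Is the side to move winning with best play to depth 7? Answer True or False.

X winning at [X.O/.O./..X]: True

ply 1, X at X.O/.O./..X | (0,1)=-1→XXO/.O./..X; (1,0)=-1→X.O/XO./..X; (1,2)=-1→X.O/.OX/..X; (2,0)=+1→X.O/.O./X.X*; (2,1)=-1→X.O/.O./.XX
ply 2, O at X.O/.O./X.X | (0,1)=-1→XOO/.O./X.X*; (1,0)=-1→X.O/OO./X.X; (1,2)=-1→X.O/.OO/X.X; (2,1)=-1→X.O/.O./XOX
ply 3, X at XOO/.O./X.X | (1,0)=+1→XOO/XO./X.X*; (1,2)=-1→XOO/.OX/X.X; (2,1)=+1→XOO/.O./XXX
ply 4: XOO/XO./X.X is terminal -1 (O); from X.O/.O./..X depth 7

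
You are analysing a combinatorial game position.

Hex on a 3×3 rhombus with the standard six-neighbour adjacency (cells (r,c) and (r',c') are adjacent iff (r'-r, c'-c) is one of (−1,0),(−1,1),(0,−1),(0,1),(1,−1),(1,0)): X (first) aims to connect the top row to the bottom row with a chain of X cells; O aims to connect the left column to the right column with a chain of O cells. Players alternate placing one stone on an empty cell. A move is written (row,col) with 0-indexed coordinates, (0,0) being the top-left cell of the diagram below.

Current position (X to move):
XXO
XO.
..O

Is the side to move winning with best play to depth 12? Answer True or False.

X winning at [XXO/XO./..O]: True

ply 1, X at XXO/XO./..O | (1,2)=-1→XXO/XOX/..O; (2,0)=+1→XXO/XO./X.O*; (2,1)=-1→XXO/XO./.XO
ply 2: XXO/XO./X.O is terminal -1 (O); from XXO/XO./..O depth 12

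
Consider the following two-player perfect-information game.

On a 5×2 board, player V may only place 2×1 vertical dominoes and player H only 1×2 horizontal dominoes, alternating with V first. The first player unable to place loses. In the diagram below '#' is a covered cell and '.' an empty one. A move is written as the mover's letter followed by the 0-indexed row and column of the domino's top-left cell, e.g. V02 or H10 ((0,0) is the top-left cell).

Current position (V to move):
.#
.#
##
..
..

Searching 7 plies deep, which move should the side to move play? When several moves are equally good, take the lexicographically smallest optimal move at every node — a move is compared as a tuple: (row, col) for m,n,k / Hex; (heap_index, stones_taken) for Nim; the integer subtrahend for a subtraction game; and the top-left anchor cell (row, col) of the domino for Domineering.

V's best at [.#/.#/##/../..]: V30

p1 V@[.#/.#/##/../..]: V00[##/##/##/../..]-1 V30[.#/.#/##/#./#.]+1* V31[.#/.#/##/.#/.#]+1
p2 H@[.#/.#/##/#./#.] terminal -1; root [.#/.#/##/../..] d7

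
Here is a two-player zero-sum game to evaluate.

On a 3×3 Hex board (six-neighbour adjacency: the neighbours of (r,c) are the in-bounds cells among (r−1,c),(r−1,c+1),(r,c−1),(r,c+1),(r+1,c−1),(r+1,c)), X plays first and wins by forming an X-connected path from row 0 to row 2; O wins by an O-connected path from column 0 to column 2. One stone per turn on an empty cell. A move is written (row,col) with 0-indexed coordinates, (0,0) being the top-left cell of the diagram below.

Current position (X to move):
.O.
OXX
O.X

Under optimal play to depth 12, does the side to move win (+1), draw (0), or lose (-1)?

ply 1, X at .O./OXX/O.X | (0,0)=-1→XO./OXX/O.X; (0,2)=+1→.OX/OXX/O.X*; (2,1)=-1→.O./OXX/OXX
ply 2: .OX/OXX/O.X is terminal -1 (O); from .O./OXX/O.X depth 12

value(.O./OXX/O.X, X) = +1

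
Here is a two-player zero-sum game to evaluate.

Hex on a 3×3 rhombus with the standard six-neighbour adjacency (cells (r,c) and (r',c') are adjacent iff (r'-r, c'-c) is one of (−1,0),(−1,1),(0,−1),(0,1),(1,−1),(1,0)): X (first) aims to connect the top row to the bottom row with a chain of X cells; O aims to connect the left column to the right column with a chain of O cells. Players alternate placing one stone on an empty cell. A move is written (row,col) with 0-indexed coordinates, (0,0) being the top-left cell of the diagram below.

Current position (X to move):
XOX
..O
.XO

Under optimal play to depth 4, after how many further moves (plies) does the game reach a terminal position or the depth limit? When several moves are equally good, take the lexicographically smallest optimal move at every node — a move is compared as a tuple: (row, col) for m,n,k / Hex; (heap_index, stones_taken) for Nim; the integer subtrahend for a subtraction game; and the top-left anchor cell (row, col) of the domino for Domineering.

[XOX/..O/.XO] X move#1: (1,0):+1/XOX/X.O/.XO*, (1,1):+1/XOX/.XO/.XO, (2,0):+1/XOX/..O/XXO
[XOX/X.O/.XO] O move#2: (1,1):-1/XOX/XOO/.XO*, (2,0):-1/XOX/X.O/OXO
[XOX/XOO/.XO] X move#3: (2,0):+1/XOX/XOO/XXO*
[XOX/XOO/XXO] end (terminal -1, O#4); searched XOX/..O/.XO to 4

PV length from [XOX/..O/.XO]: 3 plies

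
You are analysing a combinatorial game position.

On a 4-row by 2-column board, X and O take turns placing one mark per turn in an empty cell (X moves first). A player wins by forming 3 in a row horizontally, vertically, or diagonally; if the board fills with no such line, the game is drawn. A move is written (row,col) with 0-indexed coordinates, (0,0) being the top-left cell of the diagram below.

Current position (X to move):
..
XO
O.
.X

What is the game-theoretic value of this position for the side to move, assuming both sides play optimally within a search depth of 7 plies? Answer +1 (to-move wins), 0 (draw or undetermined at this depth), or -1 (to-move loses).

ply 1, X at ../XO/O./.X | (0,0)=+0→X./XO/O./.X*; (0,1)=+0→.X/XO/O./.X; (2,1)=+0→../XO/OX/.X; (3,0)=+0→../XO/O./XX
ply 2, O at X./XO/O./.X | (0,1)=+0→XO/XO/O./.X*; (2,1)=+0→X./XO/OO/.X; (3,0)=+0→X./XO/O./OX
ply 3, X at XO/XO/O./.X | (2,1)=+0→XO/XO/OX/.X*; (3,0)=-1→XO/XO/O./XX
ply 4, O at XO/XO/OX/.X | (3,0)=+0→XO/XO/OX/OX*
ply 5: XO/XO/OX/OX is terminal +0 (X); from ../XO/O./.X depth 7

value(../XO/O./.X, X) = 0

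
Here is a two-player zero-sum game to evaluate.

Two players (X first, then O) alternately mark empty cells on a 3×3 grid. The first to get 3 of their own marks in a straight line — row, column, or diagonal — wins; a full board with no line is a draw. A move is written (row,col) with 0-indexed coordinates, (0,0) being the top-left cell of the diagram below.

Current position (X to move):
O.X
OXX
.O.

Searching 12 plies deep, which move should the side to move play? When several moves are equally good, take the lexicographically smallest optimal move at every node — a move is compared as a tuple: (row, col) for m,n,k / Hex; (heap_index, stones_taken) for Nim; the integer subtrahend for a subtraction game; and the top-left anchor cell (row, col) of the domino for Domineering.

X's best at [O.X/OXX/.O.]: (2,0)

p1 X@[O.X/OXX/.O.]: (0,1)[OXX/OXX/.O.]-1 (2,0)[O.X/OXX/XO.]+1* (2,2)[O.X/OXX/.OX]+1
p2 O@[O.X/OXX/XO.] terminal -1; root [O.X/OXX/.O.] d12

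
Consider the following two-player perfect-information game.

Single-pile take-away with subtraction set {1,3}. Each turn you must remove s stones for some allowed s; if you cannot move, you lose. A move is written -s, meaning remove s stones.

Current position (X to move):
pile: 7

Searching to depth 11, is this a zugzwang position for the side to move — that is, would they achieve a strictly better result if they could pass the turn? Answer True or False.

zugzwang(7, X) = False

p1 X@[7]: -1[6]+1* -3[4]+1
p2 O@[6]: -1[5]-1* -3[3]-1
p3 X@[5]: -1[4]+1* -3[2]+1
p4 O@[4]: -1[3]-1* -3[1]-1
p5 X@[3]: -1[2]+1* -3[0]+1
p6 O@[2]: -1[1]-1*
p7 X@[1]: -1[0]+1*
p8 O@[0] terminal -1; root [7] d11
if X skipped the turn, O would face:
~ p1 O@[7]: -1[6]+1* -3[4]+1
~ p2 X@[6]: -1[5]-1* -3[3]-1
~ p3 O@[5]: -1[4]+1* -3[2]+1
~ p4 X@[4]: -1[3]-1* -3[1]-1
~ p5 O@[3]: -1[2]+1* -3[0]+1
~ p6 X@[2]: -1[1]-1*
~ p7 O@[1]: -1[0]+1*
~ p8 X@[0] terminal -1; root [7] d11
compare (X): move=+1 vs pass=-1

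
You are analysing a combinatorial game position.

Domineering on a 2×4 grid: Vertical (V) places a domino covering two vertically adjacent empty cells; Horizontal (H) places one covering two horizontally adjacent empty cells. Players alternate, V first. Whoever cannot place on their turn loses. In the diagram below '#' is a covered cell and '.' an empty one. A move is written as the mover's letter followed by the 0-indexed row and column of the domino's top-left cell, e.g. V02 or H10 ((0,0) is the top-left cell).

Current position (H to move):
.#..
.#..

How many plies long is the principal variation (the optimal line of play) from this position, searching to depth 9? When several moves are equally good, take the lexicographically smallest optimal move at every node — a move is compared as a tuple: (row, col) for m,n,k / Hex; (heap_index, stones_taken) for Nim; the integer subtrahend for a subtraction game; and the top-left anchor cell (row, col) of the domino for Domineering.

PV length from [.#../.#..]: 3 plies

ply 1, H at .#../.#.. | H02=+1→.###/.#..*; H12=+1→.#../.###
ply 2, V at .###/.#.. | V00=-1→####/##..*
ply 3, H at ####/##.. | H12=+1→####/####*
ply 4: ####/#### is terminal -1 (V); from .#../.#.. depth 9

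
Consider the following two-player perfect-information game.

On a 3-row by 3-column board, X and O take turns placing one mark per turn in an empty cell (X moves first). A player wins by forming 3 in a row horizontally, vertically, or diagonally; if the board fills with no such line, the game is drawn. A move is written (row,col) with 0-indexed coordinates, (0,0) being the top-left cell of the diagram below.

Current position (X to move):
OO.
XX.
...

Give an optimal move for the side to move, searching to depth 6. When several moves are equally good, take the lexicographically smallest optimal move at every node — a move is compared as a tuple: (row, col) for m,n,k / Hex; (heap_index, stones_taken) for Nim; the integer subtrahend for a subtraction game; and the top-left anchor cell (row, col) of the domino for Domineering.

ply 1, X at OO./XX./... | (0,2)=+1→OOX/XX./...*; (1,2)=+1→OO./XXX/...; (2,0)=-1→OO./XX./X..; (2,1)=-1→OO./XX./.X.; (2,2)=-1→OO./XX./..X
ply 2, O at OOX/XX./... | (1,2)=-1→OOX/XXO/...*; (2,0)=-1→OOX/XX./O..; (2,1)=-1→OOX/XX./.O.; (2,2)=-1→OOX/XX./..O
ply 3, X at OOX/XXO/... | (2,0)=+1→OOX/XXO/X..*; (2,1)=+0→OOX/XXO/.X.; (2,2)=+0→OOX/XXO/..X
ply 4: OOX/XXO/X.. is terminal -1 (O); from OO./XX./... depth 6

X's best at [OO./XX./...]: (0,2)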